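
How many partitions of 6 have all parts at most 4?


Using the generating function (1-x)^(-1)(1-x^2)^(-1)...(1-x^4)^(-1),
the coefficient of x^6 counts these restricted partitions.
Result = 9

9


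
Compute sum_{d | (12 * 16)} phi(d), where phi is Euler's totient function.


First, 12 * 16 = 192. One classical identity is sum_{d | n} phi(d) = n (each k in [1, n] has a unique gcd with n, and among the k's with gcd(k, n) = n/d there are phi(d) of them). So the sum equals 192. We also verify directly:
Divisors of 192: 1, 2, 3, 4, 6, 8, 12, 16, 24, 32, 48, 64, 96, 192.
phi values: 1, 1, 2, 2, 2, 4, 4, 8, 8, 16, 16, 32, 32, 64.
Sum = 192.

192


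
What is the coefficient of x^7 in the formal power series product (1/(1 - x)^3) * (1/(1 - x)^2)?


Combine the factors: (1/(1 - x)^3) * (1/(1 - x)^2) = 1/(1 - x)^5.
Then use 1/(1 - x)^r = sum_{k>=0} C(k + r - 1, r - 1) x^k with r = 5 and k = 7:
C(11, 4) = 330.

330


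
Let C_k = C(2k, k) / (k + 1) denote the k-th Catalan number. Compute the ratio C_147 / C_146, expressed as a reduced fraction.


Using C_k = (2k)! / (k! (k+1)!), the ratio C_{k+1}/C_k simplifies to
C_{k+1}/C_k = [(2k+2)! / ((k+1)! (k+2)!)] * [k! (k+1)! / (2k)!]
 = (2k+2)(2k+1) / ((k+1)(k+2)) = 2(2k+1) / (k+2).
For k = 146: 2(2*146 + 1) / (146 + 2) = 586/148 = 293/74.

293/74


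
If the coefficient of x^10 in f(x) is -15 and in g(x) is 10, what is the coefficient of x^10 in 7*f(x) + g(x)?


Scalar multiplication scales coefficients: 7 * -15 = -105.
Then add the g coefficient: -105 + 10
= -95

-95


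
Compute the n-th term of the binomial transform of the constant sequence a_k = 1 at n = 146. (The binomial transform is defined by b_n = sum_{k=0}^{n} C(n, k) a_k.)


With a_k = 1 for all k, b_n = sum_{k=0}^{n} C(n, k) = 2^n by the binomial theorem.
For n = 146: 2^146 = 89202980794122492566142873090593446023921664.

89202980794122492566142873090593446023921664


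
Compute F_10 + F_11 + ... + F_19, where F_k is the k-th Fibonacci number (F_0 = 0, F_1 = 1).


Use the identity sum_{k=0}^{N} F_k = F_{N+2} - 1 (which follows from F_{k+2} - F_{k+1} = F_k). Then
sum_{k=10}^{19} F_k = (F_{21} - 1) - (F_{11} - 1) = F_{21} - F_{11}.
Computing: F_{21} = 10946, F_{11} = 89, so
Sum = 10946 - 89 = 10857.

10857


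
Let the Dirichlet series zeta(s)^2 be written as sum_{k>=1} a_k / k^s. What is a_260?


The Dirichlet convolution of the constant function 1 with itself gives (1 * 1)(k) = sum_{d | k} 1 = d(k), the number of positive divisors of k.
Since zeta(s) = sum_{k>=1} 1/k^s, we have zeta(s)^2 = sum_{k>=1} d(k)/k^s, so a_k = d(k).
For k = 260: the divisors are 1, 2, 4, 5, 10, 13, 20, 26, 52, 65, 130, 260.
Count = 12.

12


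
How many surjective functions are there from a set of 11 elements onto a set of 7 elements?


By inclusion-exclusion on which target elements are missed, the number of surjections from an n-set onto a k-set is
surj(n, k) = sum_{j=0}^{k} (-1)^j C(k, j) (k - j)^n.
Equivalently surj(n, k) = k! * S(n, k), where S(n, k) is the Stirling number of the second kind.
For n = 11, k = 7:
S(11, 7) = 63987, so
surj = 7! * 63987 = 5040 * 63987 = 322494480.

322494480


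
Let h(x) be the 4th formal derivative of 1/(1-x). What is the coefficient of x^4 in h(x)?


Differentiating 4 times: d^4/dx^4 [1/(1-x)] = 4!/(1-x)^5.
The expansion 1/(1-x)^5 = sum_{k>=0} C(k+4, 4) x^k, so the coefficient of x^n in 4!/(1-x)^5 is 4! * C(n+4, 4).
For n = 4: 24 * C(8, 4) = 24 * 70 = 1680

1680


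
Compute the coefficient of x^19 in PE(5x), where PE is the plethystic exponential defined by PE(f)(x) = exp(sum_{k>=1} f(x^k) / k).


With f(x) = 5x, the exponent is sum_{k>=1} 5 x^k / k = 5 * (-ln(1 - x)). Exponentiating:
PE(5x) = exp(-5 ln(1 - x)) = 1/(1 - x)^5.
By the negative binomial expansion, [x^n] 1/(1 - x)^5 = C(n + 4, 4).
For n = 19: C(23, 4) = 8855.

8855


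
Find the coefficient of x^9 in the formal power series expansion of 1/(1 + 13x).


Write 1/(1 + c x) = 1/(1 - (-c) x) and apply the geometric-series identity
1/(1 - y) = sum_{k>=0} y^k to get 1/(1 + c x) = sum_{k>=0} (-c)^k x^k.
So the coefficient of x^k is (-c)^k = (-1)^k * c^k.
Here c = 13 and k = 9:
(-13)^9 = -1 * 10604499373 = -10604499373

-10604499373


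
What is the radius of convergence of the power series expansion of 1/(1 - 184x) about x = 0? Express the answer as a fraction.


Expanding 1/(1 - 184x) = sum_{k>=0} 184^k x^k, the series converges when |184x| < 1, i.e., |x| < 1/184.
So the radius of convergence is 1/184 = 1/184.

1/184


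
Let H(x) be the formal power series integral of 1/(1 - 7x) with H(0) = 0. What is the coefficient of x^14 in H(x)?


1/(1 - 7x) = sum_{k>=0} 7^k x^k. Integrating termwise with H(0) = 0:
H(x) = sum_{k>=0} 7^k x^(k+1) / (k+1) = sum_{m>=1} 7^(m-1) x^m / m.
For m = 14: 7^13/14 = 96889010407/14 = 13841287201/2.

13841287201/2


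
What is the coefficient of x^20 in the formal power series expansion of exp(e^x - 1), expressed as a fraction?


exp(e^x - 1) is the exponential generating function for the Bell numbers Bell_k: exp(e^x - 1) = sum_{k>=0} Bell_k x^k / k!.
So the coefficient of x^20 in exp(e^x - 1) is Bell_20 / 20!.
Computing: Bell_20 = 51724158235372 and 20! = 2432902008176640000, giving
51724158235372/2432902008176640000 = 263898766507/12412765347840000.

263898766507/12412765347840000


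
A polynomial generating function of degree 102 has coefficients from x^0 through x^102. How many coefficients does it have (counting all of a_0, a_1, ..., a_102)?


A polynomial of degree 102 takes the form a_0 + a_1 x + ... + a_102 x^102.
The number of coefficients is 102 + 1 = 103.

103


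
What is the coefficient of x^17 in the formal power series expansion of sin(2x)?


The Maclaurin series is sin(t) = sum_{k>=0} (-1)^k t^(2k+1) / (2k+1)!, so substituting t = 2x, only odd powers of x are nonzero, with coefficient of x^(2k+1) equal to (-1)^k 2^(2k+1) / (2k+1)!.
Write 17 = 2*8 + 1, giving the coefficient (-1)^8 * 2^17 / 17! = 131072/355687428096000 = 4/10854718875.

4/10854718875


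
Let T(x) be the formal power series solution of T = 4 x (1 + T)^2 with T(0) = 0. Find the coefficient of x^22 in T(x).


Apply the Lagrange inversion formula: if T = 4 x * phi(T) with phi(t) = (1 + t)^2, then [x^n] T = 4^n * (1/n) [t^(n-1)] phi(t)^n = 4^n * (1/n) [t^(n-1)] (1 + t)^(2n) = 4^n * (1/n) C(2n, n-1).
Using the identity C(2n, n-1) = C(2n, n) * n / (n+1), the unscaled factor equals C(2n, n) / (n+1) = C_n, the n-th Catalan number.
For n = 22: C_22 = C(44, 22) / 23 = 2104098963720/23 = 91482563640.
With the 4^22 = 17592186044416 factor, the coefficient is 17592186044416 * 91482563640 = 1609378279375006586634240.

1609378279375006586634240


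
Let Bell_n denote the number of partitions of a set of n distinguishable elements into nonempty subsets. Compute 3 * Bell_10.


Bell_10 can be computed from the Bell triangle or from Dobinski's identity Bell_n = (1/e) * sum_{k>=0} k^n / k!.
Computing Bell_10 = 115975.
Then 3 * 115975 = 347925.

347925


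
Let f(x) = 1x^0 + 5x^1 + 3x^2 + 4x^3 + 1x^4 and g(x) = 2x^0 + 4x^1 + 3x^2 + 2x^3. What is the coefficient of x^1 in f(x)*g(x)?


Cauchy product at x^1:
1*4 + 5*2
= 14

14


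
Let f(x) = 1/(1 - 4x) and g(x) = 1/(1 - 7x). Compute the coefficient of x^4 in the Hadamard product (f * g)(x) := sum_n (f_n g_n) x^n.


f has coefficients f_k = 4^k and g has coefficients g_k = 7^k, so the Hadamard product has coefficient (f*g)_k = 4^k * 7^k = 28^k.
For k = 4: 28^4 = 614656.

614656


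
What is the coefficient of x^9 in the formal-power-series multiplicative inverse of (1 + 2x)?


The inverse is 1/(1 + 2x). Apply the geometric identity 1/(1 - y) = sum_{k>=0} y^k with y = -2x:
1/(1 + 2x) = sum_{k>=0} (-2)^k x^k.
So the coefficient of x^9 is (-2)^9 = -512.

-512


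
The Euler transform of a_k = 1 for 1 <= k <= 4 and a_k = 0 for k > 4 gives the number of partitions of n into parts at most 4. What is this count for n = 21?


Partitions of 21 into parts at most 4:
Using generating function (1-x)^(-1)(1-x^2)^(-1)...(1-x^4)^(-1),
the coefficient of x^21 = 120

120


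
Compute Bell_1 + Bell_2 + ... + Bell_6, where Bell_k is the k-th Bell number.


Recall Bell_k counts set partitions of a k-set (with Bell_0 = 1 by convention).
Bell_1 through Bell_6: 1, 2, 5, 15, 52, 203
Sum = 1 + 2 + 5 + 15 + 52 + 203 = 278.

278


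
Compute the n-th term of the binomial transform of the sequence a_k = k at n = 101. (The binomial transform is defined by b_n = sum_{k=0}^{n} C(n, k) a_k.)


With a_k = k, b_n = sum_{k=0}^{n} C(n, k) k. Using k * C(n, k) = n * C(n-1, k-1) gives b_n = n * sum_{k>=1} C(n-1, k-1) = n * 2^(n-1).
For n = 101: 101 * 2^100 = 101 * 1267650600228229401496703205376 = 128032710623051169551167023742976.

128032710623051169551167023742976


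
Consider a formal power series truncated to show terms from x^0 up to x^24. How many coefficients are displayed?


From x^0 to x^24 inclusive, the count is 24 - 0 + 1 = 25.

25


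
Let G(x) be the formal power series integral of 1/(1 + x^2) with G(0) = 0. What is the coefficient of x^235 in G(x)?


1/(1 + x^2) = sum_{j>=0} (-1)^j x^(2j). Integrating termwise with G(0) = 0:
G(x) = sum_{j>=0} (-1)^j x^(2j+1) / (2j+1) = arctan(x).
Only odd powers are nonzero. For x^235 write 235 = 2*117 + 1, giving
(-1)^117 / 235 = -1/235 = -1/235.

-1/235


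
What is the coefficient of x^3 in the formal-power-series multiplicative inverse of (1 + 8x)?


The inverse is 1/(1 + 8x). Apply the geometric identity 1/(1 - y) = sum_{k>=0} y^k with y = -8x:
1/(1 + 8x) = sum_{k>=0} (-8)^k x^k.
So the coefficient of x^3 is (-8)^3 = -512.

-512


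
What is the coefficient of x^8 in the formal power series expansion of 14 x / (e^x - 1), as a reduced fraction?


The exponential generating function for Bernoulli numbers is
x / (e^x - 1) = sum_{k>=0} B_k x^k / k!.
So the coefficient of x^8 in 14 x / (e^x - 1) is 14 B_8 / 8!.
Computing: B_8 = -1/30, 8! = 40320, giving
14 * -1/30 / 40320 = -1/86400.

-1/86400


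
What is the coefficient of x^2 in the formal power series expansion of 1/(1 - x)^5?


The expansion 1/(1 - x)^r = sum_{k>=0} C(k + r - 1, r - 1) x^k follows from the multiset / negative-binomial theorem (or from repeated differentiation of the geometric series).
For r = 5 and k = 2:
C(6, 4) = 720 / (24 * 2) = 15.

15


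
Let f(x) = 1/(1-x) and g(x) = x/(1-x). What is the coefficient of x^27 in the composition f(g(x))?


First simplify the composition: f(g(x)) = 1/(1 - x/(1-x)) = (1-x)/((1-x) - x) = (1-x)/(1-2x).
Now extract the coefficient. Write (1-x)/(1-2x) = 1/(1-2x) - x/(1-2x).
The coefficient of x^n in 1/(1-2x) is 2^n, and in x/(1-2x) is 2^(n-1) (for n >= 1).
So the coefficient of x^27 is 2^27 - 2^26 = 134217728 - 67108864 = 67108864.

67108864


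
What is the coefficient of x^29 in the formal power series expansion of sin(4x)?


The Maclaurin series is sin(t) = sum_{k>=0} (-1)^k t^(2k+1) / (2k+1)!, so substituting t = 4x, only odd powers of x are nonzero, with coefficient of x^(2k+1) equal to (-1)^k 4^(2k+1) / (2k+1)!.
Write 29 = 2*14 + 1, giving the coefficient (-1)^14 * 4^29 / 29! = 288230376151711744/8841761993739701954543616000000 = 8589934592/263505041412702261046875.

8589934592/263505041412702261046875


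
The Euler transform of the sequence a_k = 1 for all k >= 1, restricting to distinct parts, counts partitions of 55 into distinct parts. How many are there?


Partitions of 55 into distinct parts can be computed via generating function.
Product (1+x)(1+x^2)(1+x^3)...
The coefficient of x^55 = 6378

6378


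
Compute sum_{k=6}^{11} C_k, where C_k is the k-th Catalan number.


C_6 through C_11: 132, 429, 1430, 4862, 16796, 58786
Sum = 132 + 429 + 1430 + 4862 + 16796 + 58786
= 82435

82435


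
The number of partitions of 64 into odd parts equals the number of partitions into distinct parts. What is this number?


Computing partitions of 64 into odd parts (1, 3, 5, ...):
Using the generating function prod_{k>=0} 1/(1-x^(2k+1)),
the count is 16444

16444


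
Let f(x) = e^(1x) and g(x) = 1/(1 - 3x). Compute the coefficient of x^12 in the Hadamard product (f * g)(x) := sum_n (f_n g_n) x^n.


Expanding: f_k = 1^k/k! (from e^(1x)) and g_k = 3^k (from 1/(1 - 3x)). So the Hadamard coefficient (f * g)_k = 1^k 3^k / k! = (3)^k / k!.
For k = 12: 3^12/12! = 531441/479001600 = 2187/1971200.

2187/1971200


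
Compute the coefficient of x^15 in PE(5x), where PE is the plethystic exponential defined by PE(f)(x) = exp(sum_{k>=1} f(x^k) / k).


With f(x) = 5x, the exponent is sum_{k>=1} 5 x^k / k = 5 * (-ln(1 - x)). Exponentiating:
PE(5x) = exp(-5 ln(1 - x)) = 1/(1 - x)^5.
By the negative binomial expansion, [x^n] 1/(1 - x)^5 = C(n + 4, 4).
For n = 15: C(19, 4) = 3876.

3876


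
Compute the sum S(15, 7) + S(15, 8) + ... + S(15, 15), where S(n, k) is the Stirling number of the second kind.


By definition, S(n, k) counts partitions of an n-set into exactly k nonempty blocks.
Computing row n = 15 for k = 7..15:
S(15, k): 408741333, 216627840, 67128490, 12662650, 1479478, 106470, 4550, 105, 1
Sum = 706750917.

706750917


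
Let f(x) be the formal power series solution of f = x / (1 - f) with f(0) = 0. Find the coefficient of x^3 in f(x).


Apply Lagrange inversion: f = x * phi(f) with phi(t) = 1/(1 - t), so
[x^n] f = (1/n) [t^(n-1)] phi(t)^n = (1/n) [t^(n-1)] (1 - t)^(-n) = (1/n) C(2n - 2, n - 1) = C_{n-1}.
For n = 3: C_2 = C(4, 2) / 3 = 6/3 = 2 = 2.

2


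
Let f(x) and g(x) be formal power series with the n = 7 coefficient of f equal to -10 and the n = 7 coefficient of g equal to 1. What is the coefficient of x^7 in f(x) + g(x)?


Addition of formal power series is termwise.
The coefficient of x^7 in f + g = -10 + 1
= -9

-9


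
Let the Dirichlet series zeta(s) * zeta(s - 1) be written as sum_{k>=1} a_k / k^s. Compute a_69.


Convolution gives a_k = sum_{d | k} d * 1 = sum_{d | k} d = sigma(k), the sum of positive divisors of k.
For k = 69, the divisors are 1, 3, 23, 69, so
sigma(69) = 1 + 3 + 23 + 69 = 96.

96


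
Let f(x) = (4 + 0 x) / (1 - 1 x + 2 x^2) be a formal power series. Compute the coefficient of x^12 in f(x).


Write f(x) = sum_{k>=0} a_k x^k. Multiplying both sides by 1 - 1 x + 2 x^2 gives
(1 - 1 x + 2 x^2) sum_{k>=0} a_k x^k = 4 + 0 x.
Matching coefficients:
 x^0: a_0 = 4
 x^1: a_1 - 1 a_0 = 0  =>  a_1 = 1*4 + 0 = 4
 x^k (k >= 2): a_k = 1 a_{k-1} - 2 a_{k-2}.
Iterating: a_2 = -4, a_3 = -12, a_4 = -4, a_5 = 20, a_6 = 28, a_7 = -12, a_8 = -68, a_9 = -44, a_10 = 92, a_11 = 180, a_12 = -4.
So the coefficient of x^12 is -4.

-4


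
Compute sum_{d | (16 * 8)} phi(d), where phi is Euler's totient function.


First, 16 * 8 = 128. One classical identity is sum_{d | n} phi(d) = n (each k in [1, n] has a unique gcd with n, and among the k's with gcd(k, n) = n/d there are phi(d) of them). So the sum equals 128. We also verify directly:
Divisors of 128: 1, 2, 4, 8, 16, 32, 64, 128.
phi values: 1, 1, 2, 4, 8, 16, 32, 64.
Sum = 128.

128


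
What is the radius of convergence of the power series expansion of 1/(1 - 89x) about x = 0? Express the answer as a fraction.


Expanding 1/(1 - 89x) = sum_{k>=0} 89^k x^k, the series converges when |89x| < 1, i.e., |x| < 1/89.
So the radius of convergence is 1/89 = 1/89.

1/89


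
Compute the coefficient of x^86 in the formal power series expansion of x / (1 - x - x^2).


Let f(x) = sum_{k>=0} a_k x^k. Multiplying f(x) * (1 - x - x^2) = x and matching coefficients gives a_0 = 0, a_1 = 1, and a_k = a_{k-1} + a_{k-2} for k >= 2. These are the Fibonacci numbers F_k.
Iterating from F_0 = 0, F_1 = 1:
F_0=0, F_1=1, F_2=1, F_3=2, F_4=3, F_5=5, F_6=8, F_7=13, F_8=21, F_9=34, ...
F_86 = 420196140727489673.

420196140727489673


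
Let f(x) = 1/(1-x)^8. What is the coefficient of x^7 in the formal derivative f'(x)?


Differentiate: d/dx [ 1/(1-x)^r ] = r / (1-x)^(r+1).
Here r = 8, so f'(x) = 8 / (1-x)^9.
The expansion of 1/(1-x)^(r+1) has coefficient of x^n equal to C(n+r, r).
So the coefficient of x^7 in f'(x) is
8 * C(15, 8) = 8 * 6435 = 51480

51480


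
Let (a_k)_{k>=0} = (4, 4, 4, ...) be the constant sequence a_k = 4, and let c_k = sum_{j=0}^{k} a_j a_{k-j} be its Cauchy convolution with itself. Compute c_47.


Since a_j = 4 for all j >= 0, the convolution sum becomes
c_k = sum_{j=0}^{k} 4 * 4 = 16 * (k + 1).
Equivalently, the generating function of (a_k) is 4/(1 - x) and its square is 16/(1 - x)^2 = sum_{k>=0} 16(k + 1) x^k.
For k = 47: 16 * 48 = 768.

768


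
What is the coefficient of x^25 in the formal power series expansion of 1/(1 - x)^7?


The negative binomial / multiset identity is
1/(1 - x)^r = sum_{k>=0} C(k + r - 1, r - 1) x^k.
Here r = 7 and k = 25, so the coefficient is
C(25 + 6, 6) = C(31, 6)
= 736281

736281


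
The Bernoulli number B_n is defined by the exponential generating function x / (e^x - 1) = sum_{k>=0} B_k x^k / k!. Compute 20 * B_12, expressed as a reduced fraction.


Bernoulli numbers can also be computed recursively via B_0 = 1 and sum_{j=0}^{m} C(m+1, j) B_j = 0 for m >= 1. Odd-index Bernoulli numbers vanish for k >= 3.
Computing B_12 = -691/2730, so 20 * B_12 = 20 * -691/2730 = -1382/273.

-1382/273


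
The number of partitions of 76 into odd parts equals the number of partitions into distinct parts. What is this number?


Computing partitions of 76 into odd parts (1, 3, 5, ...):
Using the generating function prod_{k>=0} 1/(1-x^(2k+1)),
the count is 53250

53250


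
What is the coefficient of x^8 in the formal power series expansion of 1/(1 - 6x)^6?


The general identity 1/(1 - c x)^r = sum_{k>=0} c^k C(k + r - 1, r - 1) x^k follows by substituting y = c x into 1/(1 - y)^r = sum_{k>=0} C(k + r - 1, r - 1) y^k.
For c = 6, r = 6, k = 8:
6^8 * C(13, 5) = 1679616 * 1287 = 2161665792.

2161665792


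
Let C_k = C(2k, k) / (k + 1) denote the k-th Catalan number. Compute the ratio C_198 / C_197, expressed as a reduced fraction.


Using C_k = (2k)! / (k! (k+1)!), the ratio C_{k+1}/C_k simplifies to
C_{k+1}/C_k = [(2k+2)! / ((k+1)! (k+2)!)] * [k! (k+1)! / (2k)!]
 = (2k+2)(2k+1) / ((k+1)(k+2)) = 2(2k+1) / (k+2).
For k = 197: 2(2*197 + 1) / (197 + 2) = 790/199 = 790/199.

790/199


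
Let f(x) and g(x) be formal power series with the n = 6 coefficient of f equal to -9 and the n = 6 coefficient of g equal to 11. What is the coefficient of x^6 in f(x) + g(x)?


Addition of formal power series is termwise.
The coefficient of x^6 in f + g = -9 + 11
= 2

2


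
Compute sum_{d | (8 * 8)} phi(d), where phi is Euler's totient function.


First, 8 * 8 = 64. One classical identity is sum_{d | n} phi(d) = n (each k in [1, n] has a unique gcd with n, and among the k's with gcd(k, n) = n/d there are phi(d) of them). So the sum equals 64. We also verify directly:
Divisors of 64: 1, 2, 4, 8, 16, 32, 64.
phi values: 1, 1, 2, 4, 8, 16, 32.
Sum = 64.

64


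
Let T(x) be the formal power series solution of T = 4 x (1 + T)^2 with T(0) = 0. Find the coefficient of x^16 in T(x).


Apply the Lagrange inversion formula: if T = 4 x * phi(T) with phi(t) = (1 + t)^2, then [x^n] T = 4^n * (1/n) [t^(n-1)] phi(t)^n = 4^n * (1/n) [t^(n-1)] (1 + t)^(2n) = 4^n * (1/n) C(2n, n-1).
Using the identity C(2n, n-1) = C(2n, n) * n / (n+1), the unscaled factor equals C(2n, n) / (n+1) = C_n, the n-th Catalan number.
For n = 16: C_16 = C(32, 16) / 17 = 601080390/17 = 35357670.
With the 4^16 = 4294967296 factor, the coefficient is 4294967296 * 35357670 = 151860036312760320.

151860036312760320


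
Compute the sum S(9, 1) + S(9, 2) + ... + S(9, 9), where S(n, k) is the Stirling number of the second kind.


By definition, S(n, k) counts partitions of an n-set into exactly k nonempty blocks.
Computing row n = 9 for k = 1..9:
S(9, k): 1, 255, 3025, 7770, 6951, 2646, 462, 36, 1
Sum = 21147. (This equals Bell_9 since the sum runs over all k.)

21147


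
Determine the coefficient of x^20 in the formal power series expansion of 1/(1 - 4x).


The geometric series identity gives 1/(1 - c x) = sum_{k>=0} c^k x^k, so the coefficient of x^k is c^k.
Here c = 4 and k = 20.
Computing: 4^20 = 1099511627776

1099511627776


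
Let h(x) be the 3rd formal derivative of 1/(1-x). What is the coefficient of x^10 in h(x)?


Differentiating 3 times: d^3/dx^3 [1/(1-x)] = 3!/(1-x)^4.
The expansion 1/(1-x)^4 = sum_{k>=0} C(k+3, 3) x^k, so the coefficient of x^n in 3!/(1-x)^4 is 3! * C(n+3, 3).
For n = 10: 6 * C(13, 3) = 6 * 286 = 1716

1716


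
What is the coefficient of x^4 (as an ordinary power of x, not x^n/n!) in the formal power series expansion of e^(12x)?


The exponential series is e^y = sum_{k>=0} y^k / k!. Substituting y = 12x gives
e^(12x) = sum_{k>=0} 12^k x^k / k!.
So the coefficient of x^n is a^n/n! with a = 12, n = 4:
12^4 / 4! = 20736/24 = 864

864


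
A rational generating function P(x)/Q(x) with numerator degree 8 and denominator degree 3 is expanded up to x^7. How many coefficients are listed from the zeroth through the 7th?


Expanding up to x^7 gives the coefficients for x^0, x^1, ..., x^7.
That is 7 + 1 = 8 coefficients in total.

8


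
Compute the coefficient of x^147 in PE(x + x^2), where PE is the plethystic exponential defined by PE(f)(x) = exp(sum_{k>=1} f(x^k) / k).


With f(x) = x + x^2, the exponent is sum_{k>=1} (x^k + x^(2k)) / k = -ln(1 - x) - ln(1 - x^2). Exponentiating:
PE(x + x^2) = 1 / ((1 - x)(1 - x^2)).
This is the generating function for partitions of n into parts of size 1 or 2. The number of 2's can be any j in 0..73, and the rest are 1's, so
[x^147] = floor(147/2) + 1 = 74.

74


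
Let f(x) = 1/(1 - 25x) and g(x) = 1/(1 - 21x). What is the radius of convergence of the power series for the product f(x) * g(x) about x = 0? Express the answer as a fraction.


The radius of 1/(1 - 25x) is 1/25 (nearest singularity at x = 1/25), and the radius of 1/(1 - 21x) is 1/21.
The product f(x)*g(x) = 1/((1 - 25x)(1 - 21x)) has singularities at both 1/25 and 1/21, so its radius of convergence is the distance to the nearest one:
min(1/25, 1/21) = 1/25.

1/25


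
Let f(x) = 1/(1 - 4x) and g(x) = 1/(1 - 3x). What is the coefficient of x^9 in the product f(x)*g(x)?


The coefficient of x^n in f*g is the Cauchy product: sum_{k=0}^{n} a^k * b^(n-k).
With a=4, b=3, n=9:
sum_{k=0}^{9} 4^k * 3^(9-k)
= 989527

989527


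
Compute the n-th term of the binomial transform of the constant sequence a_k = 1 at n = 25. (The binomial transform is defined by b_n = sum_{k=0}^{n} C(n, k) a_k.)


With a_k = 1 for all k, b_n = sum_{k=0}^{n} C(n, k) = 2^n by the binomial theorem.
For n = 25: 2^25 = 33554432.

33554432


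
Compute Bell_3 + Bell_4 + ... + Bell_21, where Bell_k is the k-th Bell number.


Recall Bell_k counts set partitions of a k-set (with Bell_0 = 1 by convention).
Bell_3 through Bell_21: 5, 15, 52, 203, 877, 4140, 21147, 115975, 678570, 4213597, 27644437, 190899322, 1382958545, 10480142147, 82864869804, 682076806159, 5832742205057, 51724158235372, 474869816156751
Sum = 5 + 15 + 52 + 203 + 877 + 4140 + 21147 + 115975 + 678570 + 4213597 + 27644437 + 190899322 + 1382958545 + 10480142147 + 82864869804 + 682076806159 + 5832742205057 + 51724158235372 + 474869816156751 = 533203744952175.

533203744952175


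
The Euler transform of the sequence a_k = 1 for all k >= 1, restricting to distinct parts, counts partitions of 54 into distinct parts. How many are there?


Partitions of 54 into distinct parts can be computed via generating function.
Product (1+x)(1+x^2)(1+x^3)...
The coefficient of x^54 = 5718

5718


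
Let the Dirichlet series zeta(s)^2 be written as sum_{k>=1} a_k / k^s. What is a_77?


The Dirichlet convolution of the constant function 1 with itself gives (1 * 1)(k) = sum_{d | k} 1 = d(k), the number of positive divisors of k.
Since zeta(s) = sum_{k>=1} 1/k^s, we have zeta(s)^2 = sum_{k>=1} d(k)/k^s, so a_k = d(k).
For k = 77: the divisors are 1, 7, 11, 77.
Count = 4.

4


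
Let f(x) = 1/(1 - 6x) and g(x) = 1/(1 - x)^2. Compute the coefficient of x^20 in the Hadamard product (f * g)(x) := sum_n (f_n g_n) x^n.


f has coefficients f_k = 6^k. For g = 1/(1 - x)^2 the coefficient is g_k = C(k + 1, 1) = k + 1. The Hadamard coefficient is (f * g)_k = 6^k * (k + 1).
For k = 20: 6^20 * 21 = 3656158440062976 * 21 = 76779327241322496.

76779327241322496


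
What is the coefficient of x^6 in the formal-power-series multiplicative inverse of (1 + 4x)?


The inverse is 1/(1 + 4x). Apply the geometric identity 1/(1 - y) = sum_{k>=0} y^k with y = -4x:
1/(1 + 4x) = sum_{k>=0} (-4)^k x^k.
So the coefficient of x^6 is (-4)^6 = 4096.

4096


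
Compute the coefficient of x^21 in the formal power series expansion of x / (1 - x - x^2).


Let f(x) = sum_{k>=0} a_k x^k. Multiplying f(x) * (1 - x - x^2) = x and matching coefficients gives a_0 = 0, a_1 = 1, and a_k = a_{k-1} + a_{k-2} for k >= 2. These are the Fibonacci numbers F_k.
Iterating from F_0 = 0, F_1 = 1:
F_0=0, F_1=1, F_2=1, F_3=2, F_4=3, F_5=5, F_6=8, F_7=13, F_8=21, F_9=34, ...
F_21 = 10946.

10946


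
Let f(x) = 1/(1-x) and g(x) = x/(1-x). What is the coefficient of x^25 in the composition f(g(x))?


First simplify the composition: f(g(x)) = 1/(1 - x/(1-x)) = (1-x)/((1-x) - x) = (1-x)/(1-2x).
Now extract the coefficient. Write (1-x)/(1-2x) = 1/(1-2x) - x/(1-2x).
The coefficient of x^n in 1/(1-2x) is 2^n, and in x/(1-2x) is 2^(n-1) (for n >= 1).
So the coefficient of x^25 is 2^25 - 2^24 = 33554432 - 16777216 = 16777216.

16777216


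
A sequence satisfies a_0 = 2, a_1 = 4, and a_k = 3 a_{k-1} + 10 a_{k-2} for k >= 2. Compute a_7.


The characteristic equation is t^2 - 3 t - 10 = 0, with roots r_1 = 5 and r_2 = -2 (so c_1 = r_1 + r_2, c_2 = -r_1 r_2 as required).
One can use the closed form a_n = A r_1^n + B r_2^n, but direct iteration is more reliable:
a_0 = 2, a_1 = 4, a_2 = 32, a_3 = 136, a_4 = 728, a_5 = 3544, a_6 = 17912, a_7 = 89176.
So a_7 = 89176.

89176


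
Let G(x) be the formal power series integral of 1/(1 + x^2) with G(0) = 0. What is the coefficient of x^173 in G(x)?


1/(1 + x^2) = sum_{j>=0} (-1)^j x^(2j). Integrating termwise with G(0) = 0:
G(x) = sum_{j>=0} (-1)^j x^(2j+1) / (2j+1) = arctan(x).
Only odd powers are nonzero. For x^173 write 173 = 2*86 + 1, giving
(-1)^86 / 173 = 1/173 = 1/173.

1/173


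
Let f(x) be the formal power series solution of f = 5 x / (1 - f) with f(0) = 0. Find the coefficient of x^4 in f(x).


Apply Lagrange inversion: f = 5 x * phi(f) with phi(t) = 1/(1 - t), so
[x^n] f = 5^n * (1/n) [t^(n-1)] phi(t)^n = 5^n * (1/n) [t^(n-1)] (1 - t)^(-n) = 5^n * (1/n) C(2n - 2, n - 1) = 5^n * C_{n-1}.
For n = 4: C_3 = C(6, 3) / 4 = 20/4 = 5.
With the 5^4 = 625 factor, the coefficient is 625 * 5 = 3125.

3125


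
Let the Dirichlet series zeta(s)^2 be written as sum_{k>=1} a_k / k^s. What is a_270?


The Dirichlet convolution of the constant function 1 with itself gives (1 * 1)(k) = sum_{d | k} 1 = d(k), the number of positive divisors of k.
Since zeta(s) = sum_{k>=1} 1/k^s, we have zeta(s)^2 = sum_{k>=1} d(k)/k^s, so a_k = d(k).
For k = 270: the divisors are 1, 2, 3, 5, 6, 9, 10, 15, 18, 27, 30, 45, 54, 90, 135, 270.
Count = 16.

16


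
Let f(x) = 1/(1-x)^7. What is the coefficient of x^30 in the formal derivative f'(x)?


Differentiate: d/dx [ 1/(1-x)^r ] = r / (1-x)^(r+1).
Here r = 7, so f'(x) = 7 / (1-x)^8.
The expansion of 1/(1-x)^(r+1) has coefficient of x^n equal to C(n+r, r).
So the coefficient of x^30 in f'(x) is
7 * C(37, 7) = 7 * 10295472 = 72068304

72068304


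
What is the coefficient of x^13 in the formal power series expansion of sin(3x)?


The Maclaurin series is sin(t) = sum_{k>=0} (-1)^k t^(2k+1) / (2k+1)!, so substituting t = 3x, only odd powers of x are nonzero, with coefficient of x^(2k+1) equal to (-1)^k 3^(2k+1) / (2k+1)!.
Write 13 = 2*6 + 1, giving the coefficient (-1)^6 * 3^13 / 13! = 1594323/6227020800 = 6561/25625600.

6561/25625600


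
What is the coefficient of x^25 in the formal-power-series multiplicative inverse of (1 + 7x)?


The inverse is 1/(1 + 7x). Apply the geometric identity 1/(1 - y) = sum_{k>=0} y^k with y = -7x:
1/(1 + 7x) = sum_{k>=0} (-7)^k x^k.
So the coefficient of x^25 is (-7)^25 = -1341068619663964900807.

-1341068619663964900807


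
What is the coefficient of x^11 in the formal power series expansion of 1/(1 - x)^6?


The expansion 1/(1 - x)^r = sum_{k>=0} C(k + r - 1, r - 1) x^k follows from the multiset / negative-binomial theorem (or from repeated differentiation of the geometric series).
For r = 6 and k = 11:
C(16, 5) = 20922789888000 / (120 * 39916800) = 4368.

4368


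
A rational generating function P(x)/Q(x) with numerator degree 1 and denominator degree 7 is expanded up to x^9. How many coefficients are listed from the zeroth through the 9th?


Expanding up to x^9 gives the coefficients for x^0, x^1, ..., x^9.
That is 9 + 1 = 10 coefficients in total.

10


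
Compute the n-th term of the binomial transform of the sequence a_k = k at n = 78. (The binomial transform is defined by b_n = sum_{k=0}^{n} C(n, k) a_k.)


With a_k = k, b_n = sum_{k=0}^{n} C(n, k) k. Using k * C(n, k) = n * C(n-1, k-1) gives b_n = n * sum_{k>=1} C(n-1, k-1) = n * 2^(n-1).
For n = 78: 78 * 2^77 = 78 * 151115727451828646838272 = 11787026741242634453385216.

11787026741242634453385216


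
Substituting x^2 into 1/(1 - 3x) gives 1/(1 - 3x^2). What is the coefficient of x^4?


The coefficient of x^(2m) in 1/(1 - 3x^2) is 3^m.
With n = 4 = 2*2, the coefficient is 3^2 = 9.

9


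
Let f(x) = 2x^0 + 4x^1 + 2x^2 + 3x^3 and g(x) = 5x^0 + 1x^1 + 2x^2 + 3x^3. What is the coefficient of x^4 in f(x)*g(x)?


Cauchy product at x^4:
4*3 + 2*2 + 3*1
= 19

19


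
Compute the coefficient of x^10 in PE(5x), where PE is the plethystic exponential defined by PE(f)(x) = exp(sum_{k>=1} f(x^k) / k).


With f(x) = 5x, the exponent is sum_{k>=1} 5 x^k / k = 5 * (-ln(1 - x)). Exponentiating:
PE(5x) = exp(-5 ln(1 - x)) = 1/(1 - x)^5.
By the negative binomial expansion, [x^n] 1/(1 - x)^5 = C(n + 4, 4).
For n = 10: C(14, 4) = 1001.

1001


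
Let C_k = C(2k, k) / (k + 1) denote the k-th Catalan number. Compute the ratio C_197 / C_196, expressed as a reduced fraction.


Using C_k = (2k)! / (k! (k+1)!), the ratio C_{k+1}/C_k simplifies to
C_{k+1}/C_k = [(2k+2)! / ((k+1)! (k+2)!)] * [k! (k+1)! / (2k)!]
 = (2k+2)(2k+1) / ((k+1)(k+2)) = 2(2k+1) / (k+2).
For k = 196: 2(2*196 + 1) / (196 + 2) = 786/198 = 131/33.

131/33


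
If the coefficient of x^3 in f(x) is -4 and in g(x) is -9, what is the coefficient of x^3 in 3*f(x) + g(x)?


Scalar multiplication scales coefficients: 3 * -4 = -12.
Then add the g coefficient: -12 + -9
= -21

-21


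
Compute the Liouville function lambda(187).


The Liouville function is lambda(k) = (-1)^Omega(k), where Omega(k) counts the prime factors of k with multiplicity.
Factoring: 187 = 11 * 17, so Omega(187) = 2.
lambda(187) = (-1)^2 = 1.

1


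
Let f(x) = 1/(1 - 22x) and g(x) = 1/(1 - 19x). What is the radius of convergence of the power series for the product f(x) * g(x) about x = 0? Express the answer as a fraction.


The radius of 1/(1 - 22x) is 1/22 (nearest singularity at x = 1/22), and the radius of 1/(1 - 19x) is 1/19.
The product f(x)*g(x) = 1/((1 - 22x)(1 - 19x)) has singularities at both 1/22 and 1/19, so its radius of convergence is the distance to the nearest one:
min(1/22, 1/19) = 1/22.

1/22


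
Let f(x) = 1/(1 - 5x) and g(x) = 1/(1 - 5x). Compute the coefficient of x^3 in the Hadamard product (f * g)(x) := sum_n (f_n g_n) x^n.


f has coefficients f_k = 5^k and g has coefficients g_k = 5^k, so the Hadamard product has coefficient (f*g)_k = 5^k * 5^k = 25^k.
For k = 3: 25^3 = 15625.

15625


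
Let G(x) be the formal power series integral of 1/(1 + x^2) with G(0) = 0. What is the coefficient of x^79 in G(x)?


1/(1 + x^2) = sum_{j>=0} (-1)^j x^(2j). Integrating termwise with G(0) = 0:
G(x) = sum_{j>=0} (-1)^j x^(2j+1) / (2j+1) = arctan(x).
Only odd powers are nonzero. For x^79 write 79 = 2*39 + 1, giving
(-1)^39 / 79 = -1/79 = -1/79.

-1/79


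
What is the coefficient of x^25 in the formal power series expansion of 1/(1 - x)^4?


The negative binomial / multiset identity is
1/(1 - x)^r = sum_{k>=0} C(k + r - 1, r - 1) x^k.
Here r = 4 and k = 25, so the coefficient is
C(25 + 3, 3) = C(28, 3)
= 3276

3276


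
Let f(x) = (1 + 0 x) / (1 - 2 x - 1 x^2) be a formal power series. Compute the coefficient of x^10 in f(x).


Write f(x) = sum_{k>=0} a_k x^k. Multiplying both sides by 1 - 2 x - 1 x^2 gives
(1 - 2 x - 1 x^2) sum_{k>=0} a_k x^k = 1 + 0 x.
Matching coefficients:
 x^0: a_0 = 1
 x^1: a_1 - 2 a_0 = 0  =>  a_1 = 2*1 + 0 = 2
 x^k (k >= 2): a_k = 2 a_{k-1} + 1 a_{k-2}.
Iterating: a_2 = 5, a_3 = 12, a_4 = 29, a_5 = 70, a_6 = 169, a_7 = 408, a_8 = 985, a_9 = 2378, a_10 = 5741.
So the coefficient of x^10 is 5741.

5741


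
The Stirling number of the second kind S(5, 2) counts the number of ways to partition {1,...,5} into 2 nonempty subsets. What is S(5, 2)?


Using the explicit formula S(n,k) = (1/k!) sum_{j=0}^{k} (-1)^(k-j) C(k,j) j^n:
S(5, 2) = 15
Equivalently, S(n,k) is n! times the coefficient of x^n in the EGF (e^x - 1)^k / k!.

15


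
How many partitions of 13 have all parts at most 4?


Using the generating function (1-x)^(-1)(1-x^2)^(-1)...(1-x^4)^(-1),
the coefficient of x^13 counts these restricted partitions.
Result = 39

39


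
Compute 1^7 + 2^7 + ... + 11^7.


This power sum has a closed form given by Faulhaber's formula
sum_{k=1}^{m} k^p = (1 / (p + 1)) * sum_{j=0}^{p} C(p + 1, j) B_j m^(p + 1 - j),
but for small m direct computation is fastest:
1 + 128 + 2187 + 16384 + 78125 + 279936 + 823543 + 2097152 + 4782969 + 10000000 + 19487171 = 37567596.

37567596


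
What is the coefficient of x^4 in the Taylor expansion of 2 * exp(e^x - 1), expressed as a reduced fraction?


exp(e^x - 1) = sum_{k>=0} Bell_k x^k / k!, where Bell_k is the k-th Bell number.
So the coefficient of x^4 is 2 * Bell_4 / 4!.
Computing: Bell_4 = 15 and 4! = 24, giving
2 * 15/24 = 5/4.

5/4


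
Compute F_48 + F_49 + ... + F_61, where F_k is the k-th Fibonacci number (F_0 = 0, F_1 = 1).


Use the identity sum_{k=0}^{N} F_k = F_{N+2} - 1 (which follows from F_{k+2} - F_{k+1} = F_k). Then
sum_{k=48}^{61} F_k = (F_{63} - 1) - (F_{49} - 1) = F_{63} - F_{49}.
Computing: F_{63} = 6557470319842, F_{49} = 7778742049, so
Sum = 6557470319842 - 7778742049 = 6549691577793.

6549691577793


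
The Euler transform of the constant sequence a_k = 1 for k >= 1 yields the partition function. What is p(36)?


The Euler transform converts the sequence a_k = 1 into the number of integer partitions.
Using the recurrence or dynamic programming:
p(36) = 17977

17977


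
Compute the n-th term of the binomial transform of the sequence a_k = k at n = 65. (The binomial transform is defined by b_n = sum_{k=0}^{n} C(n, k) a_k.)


With a_k = k, b_n = sum_{k=0}^{n} C(n, k) k. Using k * C(n, k) = n * C(n-1, k-1) gives b_n = n * sum_{k>=1} C(n-1, k-1) = n * 2^(n-1).
For n = 65: 65 * 2^64 = 65 * 18446744073709551616 = 1199038364791120855040.

1199038364791120855040


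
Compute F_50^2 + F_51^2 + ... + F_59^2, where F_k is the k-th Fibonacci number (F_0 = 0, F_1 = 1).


There is a standard identity sum_{k=0}^{N} F_k^2 = F_N * F_{N+1} (proved inductively from the telescoping relation F_k^2 = F_k F_{k+1} - F_{k-1} F_k). Then
sum_{k=50}^{59} F_k^2 = F_59 F_60 - F_49 F_50.
Computing: F_59 = 956722026041, F_60 = 1548008755920, F_49 = 7778742049, F_50 = 12586269025.
Sum = 956722026041 * 1548008755920 - 7778742049 * 12586269025 = 1480916167952885459180495.

1480916167952885459180495


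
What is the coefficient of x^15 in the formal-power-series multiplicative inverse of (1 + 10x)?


The inverse is 1/(1 + 10x). Apply the geometric identity 1/(1 - y) = sum_{k>=0} y^k with y = -10x:
1/(1 + 10x) = sum_{k>=0} (-10)^k x^k.
So the coefficient of x^15 is (-10)^15 = -1000000000000000.

-1000000000000000


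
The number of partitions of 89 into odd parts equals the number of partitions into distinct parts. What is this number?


Computing partitions of 89 into odd parts (1, 3, 5, ...):
Using the generating function prod_{k>=0} 1/(1-x^(2k+1)),
the count is 173682

173682


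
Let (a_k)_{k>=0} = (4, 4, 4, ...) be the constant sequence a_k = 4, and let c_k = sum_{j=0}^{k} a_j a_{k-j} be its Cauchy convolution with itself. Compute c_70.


Since a_j = 4 for all j >= 0, the convolution sum becomes
c_k = sum_{j=0}^{k} 4 * 4 = 16 * (k + 1).
Equivalently, the generating function of (a_k) is 4/(1 - x) and its square is 16/(1 - x)^2 = sum_{k>=0} 16(k + 1) x^k.
For k = 70: 16 * 71 = 1136.

1136


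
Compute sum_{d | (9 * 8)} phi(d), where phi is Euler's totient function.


First, 9 * 8 = 72. One classical identity is sum_{d | n} phi(d) = n (each k in [1, n] has a unique gcd with n, and among the k's with gcd(k, n) = n/d there are phi(d) of them). So the sum equals 72. We also verify directly:
Divisors of 72: 1, 2, 3, 4, 6, 8, 9, 12, 18, 24, 36, 72.
phi values: 1, 1, 2, 2, 2, 4, 6, 4, 6, 8, 12, 24.
Sum = 72.

72


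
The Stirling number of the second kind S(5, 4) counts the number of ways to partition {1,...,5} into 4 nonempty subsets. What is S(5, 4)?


Using the explicit formula S(n,k) = (1/k!) sum_{j=0}^{k} (-1)^(k-j) C(k,j) j^n:
S(5, 4) = 10
Equivalently, S(n,k) is n! times the coefficient of x^n in the EGF (e^x - 1)^k / k!.

10


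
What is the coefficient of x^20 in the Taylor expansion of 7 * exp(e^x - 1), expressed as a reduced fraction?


exp(e^x - 1) = sum_{k>=0} Bell_k x^k / k!, where Bell_k is the k-th Bell number.
So the coefficient of x^20 is 7 * Bell_20 / 20!.
Computing: Bell_20 = 51724158235372 and 20! = 2432902008176640000, giving
7 * 51724158235372/2432902008176640000 = 1847291365549/12412765347840000.

1847291365549/12412765347840000


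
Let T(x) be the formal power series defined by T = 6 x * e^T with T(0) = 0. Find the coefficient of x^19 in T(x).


Apply the Lagrange inversion formula: if T = 6 x * phi(T) with phi(t) = e^t, then
[x^n] T = 6^n * (1/n) [t^(n-1)] phi(t)^n = 6^n * (1/n) [t^(n-1)] e^(n t) = 6^n * (1/n) * n^(n-1) / (n-1)! = 6^n * n^(n-1) / n!.
When c = 1 this is the Cayley count of rooted labeled trees on n vertices, divided by n!.
For n = 19: 6^19 * 19^18 / 19! = 609359740010496 * 104127350297911241532841/121645100408832000 = 7766672725568034822660288264/14889875.

7766672725568034822660288264/14889875


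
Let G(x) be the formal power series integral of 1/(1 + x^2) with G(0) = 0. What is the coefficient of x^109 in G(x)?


1/(1 + x^2) = sum_{j>=0} (-1)^j x^(2j). Integrating termwise with G(0) = 0:
G(x) = sum_{j>=0} (-1)^j x^(2j+1) / (2j+1) = arctan(x).
Only odd powers are nonzero. For x^109 write 109 = 2*54 + 1, giving
(-1)^54 / 109 = 1/109 = 1/109.

1/109


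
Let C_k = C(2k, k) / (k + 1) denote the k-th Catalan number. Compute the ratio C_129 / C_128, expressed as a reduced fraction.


Using C_k = (2k)! / (k! (k+1)!), the ratio C_{k+1}/C_k simplifies to
C_{k+1}/C_k = [(2k+2)! / ((k+1)! (k+2)!)] * [k! (k+1)! / (2k)!]
 = (2k+2)(2k+1) / ((k+1)(k+2)) = 2(2k+1) / (k+2).
For k = 128: 2(2*128 + 1) / (128 + 2) = 514/130 = 257/65.

257/65


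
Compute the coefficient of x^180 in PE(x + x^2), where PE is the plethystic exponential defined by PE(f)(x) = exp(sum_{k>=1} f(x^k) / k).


With f(x) = x + x^2, the exponent is sum_{k>=1} (x^k + x^(2k)) / k = -ln(1 - x) - ln(1 - x^2). Exponentiating:
PE(x + x^2) = 1 / ((1 - x)(1 - x^2)).
This is the generating function for partitions of n into parts of size 1 or 2. The number of 2's can be any j in 0..90, and the rest are 1's, so
[x^180] = floor(180/2) + 1 = 91.

91


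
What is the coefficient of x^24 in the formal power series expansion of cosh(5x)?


The Maclaurin series is cosh(t) = sum_{m>=0} t^(2m) / (2m)!, so substituting t = 5x, only even powers of x are nonzero, with coefficient of x^(2m) equal to 5^(2m) / (2m)!.
For x^24 the coefficient is 5^24/24! = 59604644775390625/620448401733239439360000 = 95367431640625/992717442773183102976.

95367431640625/992717442773183102976
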